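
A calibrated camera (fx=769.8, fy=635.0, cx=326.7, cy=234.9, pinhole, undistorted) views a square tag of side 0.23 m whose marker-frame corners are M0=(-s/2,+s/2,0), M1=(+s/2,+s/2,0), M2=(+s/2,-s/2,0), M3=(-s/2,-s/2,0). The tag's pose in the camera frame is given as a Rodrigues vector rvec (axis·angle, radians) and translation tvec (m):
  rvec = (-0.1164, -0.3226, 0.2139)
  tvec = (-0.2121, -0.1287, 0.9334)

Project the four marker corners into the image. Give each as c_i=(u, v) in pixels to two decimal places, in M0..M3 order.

c0=(29.52, 203.84) c1=(223.59, 240.91) c2=(261.21, 96.77) c3=(77.18, 50.15)

Intrinsics K: fx=769.8, fy=635.0, cx=326.7, cy=234.9
Marker side s = 0.23 m; corners in marker frame (Z=0):
  M0 = (-0.1150, +0.1150, 0)
  M1 = (+0.1150, +0.1150, 0)
  M2 = (+0.1150, -0.1150, 0)
  M3 = (-0.1150, -0.1150, 0)
rvec = (-0.1164, -0.3226, 0.2139), |rvec| = θ = 0.40419 rad = 23.159°
Rodrigues: sinθ=0.39328, 1−cosθ=0.08058; R = I + sinθ·[k]× + (1−cosθ)·[k]×²:
    [+0.92610 -0.18960 -0.32617]
    [+0.22664 +0.97075 +0.07922]
    [+0.30161 -0.14729 +0.94199]
t = (-0.2121, -0.1287, 0.9334) m
M0: Pc = R·M0+t = (-0.34041, -0.04313, +0.88178); u = 769.8·(-0.34041)/0.88178 + 326.7 = 29.5221, v = 635.0·(-0.04313)/0.88178 + 234.9 = 203.8421
M1: Pc = R·M1+t = (-0.12740, +0.00900, +0.95115); u = 769.8·(-0.12740)/0.95115 + 326.7 = 223.5882, v = 635.0·(+0.00900)/0.95115 + 234.9 = 240.9088
M2: Pc = R·M2+t = (-0.08379, -0.21427, +0.98502); u = 769.8·(-0.08379)/0.98502 + 326.7 = 261.2146, v = 635.0·(-0.21427)/0.98502 + 234.9 = 96.7684
M3: Pc = R·M3+t = (-0.29680, -0.26640, +0.91565); u = 769.8·(-0.29680)/0.91565 + 326.7 = 77.1791, v = 635.0·(-0.26640)/0.91565 + 234.9 = 50.1530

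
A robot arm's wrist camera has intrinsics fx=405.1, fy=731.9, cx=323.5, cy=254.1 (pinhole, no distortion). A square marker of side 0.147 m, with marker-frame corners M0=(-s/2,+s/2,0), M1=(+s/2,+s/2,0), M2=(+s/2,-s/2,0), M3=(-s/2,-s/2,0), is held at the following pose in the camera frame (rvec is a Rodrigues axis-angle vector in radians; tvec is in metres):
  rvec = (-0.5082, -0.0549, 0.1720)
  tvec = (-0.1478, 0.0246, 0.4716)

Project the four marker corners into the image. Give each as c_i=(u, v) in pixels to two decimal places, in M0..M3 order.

Intrinsics K: fx=405.1, fy=731.9, cx=323.5, cy=254.1
Marker side s = 0.147 m; corners in marker frame (Z=0):
  M0 = (-0.0735, +0.0735, 0)
  M1 = (+0.0735, +0.0735, 0)
  M2 = (+0.0735, -0.0735, 0)
  M3 = (-0.0735, -0.0735, 0)
rvec = (-0.5082, -0.0549, 0.1720), |rvec| = θ = 0.53932 rad = 30.901°
Rodrigues: sinθ=0.51355, 1−cosθ=0.14194; R = I + sinθ·[k]× + (1−cosθ)·[k]×²:
    [+0.98409 -0.15017 -0.09493]
    [+0.17740 +0.85953 +0.47931]
    [+0.00962 -0.48853 +0.87250]
t = (-0.1478, 0.0246, 0.4716) m
M0: Pc = R·M0+t = (-0.23117, +0.07474, +0.43499); u = 405.1·(-0.23117)/0.43499 + 323.5 = 108.2145, v = 731.9·(+0.07474)/0.43499 + 254.1 = 379.8506
M1: Pc = R·M1+t = (-0.08651, +0.10081, +0.43640); u = 405.1·(-0.08651)/0.43640 + 323.5 = 243.1981, v = 731.9·(+0.10081)/0.43640 + 254.1 = 423.1784
M2: Pc = R·M2+t = (-0.06443, -0.02554, +0.50821); u = 405.1·(-0.06443)/0.50821 + 323.5 = 272.1410, v = 731.9·(-0.02554)/0.50821 + 254.1 = 217.3236
M3: Pc = R·M3+t = (-0.20909, -0.05161, +0.50680); u = 405.1·(-0.20909)/0.50680 + 323.5 = 156.3654, v = 731.9·(-0.05161)/0.50680 + 254.1 = 179.5609

c0=(108.21, 379.85) c1=(243.20, 423.18) c2=(272.14, 217.32) c3=(156.37, 179.56)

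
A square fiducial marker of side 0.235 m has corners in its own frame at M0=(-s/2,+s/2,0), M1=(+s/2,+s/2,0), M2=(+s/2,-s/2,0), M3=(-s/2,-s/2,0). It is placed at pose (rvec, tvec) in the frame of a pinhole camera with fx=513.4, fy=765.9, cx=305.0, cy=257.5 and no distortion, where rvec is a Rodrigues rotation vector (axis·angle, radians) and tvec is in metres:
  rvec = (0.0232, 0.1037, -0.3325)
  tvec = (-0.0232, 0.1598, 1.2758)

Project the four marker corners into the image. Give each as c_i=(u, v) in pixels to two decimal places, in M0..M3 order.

Intrinsics K: fx=513.4, fy=765.9, cx=305.0, cy=257.5
Marker side s = 0.235 m; corners in marker frame (Z=0):
  M0 = (-0.1175, +0.1175, 0)
  M1 = (+0.1175, +0.1175, 0)
  M2 = (+0.1175, -0.1175, 0)
  M3 = (-0.1175, -0.1175, 0)
rvec = (0.0232, 0.1037, -0.3325), |rvec| = θ = 0.34907 rad = 20.000°
Rodrigues: sinθ=0.34202, 1−cosθ=0.06031; R = I + sinθ·[k]× + (1−cosθ)·[k]×²:
    [+0.93996 +0.32698 +0.09779]
    [-0.32460 +0.94501 -0.03980]
    [-0.10542 +0.00567 +0.99441]
t = (-0.0232, 0.1598, 1.2758) m
M0: Pc = R·M0+t = (-0.09523, +0.30898, +1.28885); u = 513.4·(-0.09523)/1.28885 + 305.0 = 267.0682, v = 765.9·(+0.30898)/1.28885 + 257.5 = 441.1108
M1: Pc = R·M1+t = (+0.12567, +0.23270, +1.26408); u = 513.4·(+0.12567)/1.26408 + 305.0 = 356.0384, v = 765.9·(+0.23270)/1.26408 + 257.5 = 398.4914
M2: Pc = R·M2+t = (+0.04883, +0.01062, +1.26275); u = 513.4·(+0.04883)/1.26275 + 305.0 = 324.8510, v = 765.9·(+0.01062)/1.26275 + 257.5 = 263.9417
M3: Pc = R·M3+t = (-0.17207, +0.08690, +1.28752); u = 513.4·(-0.17207)/1.28752 + 305.0 = 236.3889, v = 765.9·(+0.08690)/1.28752 + 257.5 = 309.1943

c0=(267.07, 441.11) c1=(356.04, 398.49) c2=(324.85, 263.94) c3=(236.39, 309.19)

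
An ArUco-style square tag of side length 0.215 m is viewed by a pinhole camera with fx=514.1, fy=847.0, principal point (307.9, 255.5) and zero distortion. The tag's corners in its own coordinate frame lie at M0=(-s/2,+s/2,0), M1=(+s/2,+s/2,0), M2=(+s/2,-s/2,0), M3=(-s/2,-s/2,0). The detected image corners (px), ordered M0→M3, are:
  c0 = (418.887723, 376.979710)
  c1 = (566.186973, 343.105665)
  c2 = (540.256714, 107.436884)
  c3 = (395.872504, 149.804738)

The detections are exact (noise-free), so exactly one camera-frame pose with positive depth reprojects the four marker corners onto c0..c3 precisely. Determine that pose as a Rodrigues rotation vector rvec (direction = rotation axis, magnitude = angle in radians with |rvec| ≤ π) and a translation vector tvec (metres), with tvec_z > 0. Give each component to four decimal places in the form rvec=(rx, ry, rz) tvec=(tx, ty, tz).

rvec=(-0.0374, 0.1446, -0.1593) tvec=(0.2580, -0.0106, 0.7762)

Intrinsics K: fx=514.1, fy=847.0, cx=307.9, cy=255.5
Marker side s = 0.215 m; corners in marker frame (Z=0):
  M0 = (-0.1075, +0.1075, 0)
  M1 = (+0.1075, +0.1075, 0)
  M2 = (+0.1075, -0.1075, 0)
  M3 = (-0.1075, -0.1075, 0)
Detected image corners:
  c0 = (418.887723, 376.979710) px
  c1 = (566.186973, 343.105665) px
  c2 = (540.256714, 107.436884) px
  c3 = (395.872504, 149.804738) px
Planar DLT: solve 8×8 A·h = b for H (H[2,2]=1):
  H  [+591.34373 +83.63265 +478.79963]
  H  [-221.66869 +1060.70366 +243.92411]
  H  [-0.18102 -0.06259 +1.00000]
B = K⁻¹H; ‖b₁‖=1.288371, ‖b₂‖=1.288371; λ = 2/(‖b₁‖+‖b₂‖) = 0.776174, sign → tz>0 ⇒ λ=+0.776174
r₁ = λ·B[:,0] = (+0.97694,-0.16075,-0.14050); r₂ = λ·B[:,1] = (+0.15536,+0.98666,-0.04858)
r₃ = r₁×r₂ = (+0.14644,+0.02563,+0.98889); SVD([r₁ r₂ r₃]) → R = UVᵀ:
  R  [+0.97694 +0.15536 +0.14644]
  R  [-0.16075 +0.98666 +0.02563]
  R  [-0.14050 -0.04858 +0.98889]
t = (+0.25802, -0.01061, +0.77617) m
tr R = 2.952493; θ = arccos((tr R − 1)/2) = 0.218394 rad = 12.513°
axis k = ((R−Rᵀ)₃₂, (R−Rᵀ)₁₃, (R−Rᵀ)₂₁) / (2 sinθ) = (-0.171264, +0.662188, -0.729504)
rvec = θ·k = (-0.037403, +0.144618, -0.159319)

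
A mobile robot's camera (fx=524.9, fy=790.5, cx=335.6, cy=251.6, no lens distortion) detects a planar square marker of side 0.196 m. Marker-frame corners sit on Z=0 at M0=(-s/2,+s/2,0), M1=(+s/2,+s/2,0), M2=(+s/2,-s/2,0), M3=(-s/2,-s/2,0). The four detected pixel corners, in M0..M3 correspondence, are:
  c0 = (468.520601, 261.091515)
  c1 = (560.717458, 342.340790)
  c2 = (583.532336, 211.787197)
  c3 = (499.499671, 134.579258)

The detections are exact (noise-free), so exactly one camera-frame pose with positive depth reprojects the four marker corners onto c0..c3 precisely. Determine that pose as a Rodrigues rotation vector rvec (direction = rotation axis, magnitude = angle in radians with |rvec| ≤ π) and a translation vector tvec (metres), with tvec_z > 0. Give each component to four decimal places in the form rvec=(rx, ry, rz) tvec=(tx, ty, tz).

rvec=(-0.4027, -0.2161, 0.4845) tvec=(0.3560, -0.0201, 0.9656)

Intrinsics K: fx=524.9, fy=790.5, cx=335.6, cy=251.6
Marker side s = 0.196 m; corners in marker frame (Z=0):
  M0 = (-0.0980, +0.0980, 0)
  M1 = (+0.0980, +0.0980, 0)
  M2 = (+0.0980, -0.0980, 0)
  M3 = (-0.0980, -0.0980, 0)
Detected image corners:
  c0 = (468.520601, 261.091515) px
  c1 = (560.717458, 342.340790) px
  c2 = (583.532336, 211.787197) px
  c3 = (499.499671, 134.579258) px
Planar DLT: solve 8×8 A·h = b for H (H[2,2]=1):
  H  [+506.87862 -368.86666 +529.12214]
  H  [+429.95842 +551.63295 +235.11228]
  H  [+0.11023 -0.43908 +1.00000]
B = K⁻¹H; ‖b₁‖=1.035575, ‖b₂‖=1.035575; λ = 2/(‖b₁‖+‖b₂‖) = 0.965647, sign → tz>0 ⇒ λ=+0.965647
r₁ = λ·B[:,0] = (+0.86444,+0.49134,+0.10644); r₂ = λ·B[:,1] = (-0.40751,+0.80880,-0.42399)
r₃ = r₁×r₂ = (-0.29442,+0.32314,+0.89939); SVD([r₁ r₂ r₃]) → R = UVᵀ:
  R  [+0.86444 -0.40751 -0.29442]
  R  [+0.49134 +0.80880 +0.32314]
  R  [+0.10644 -0.42399 +0.89939]
t = (+0.35602, -0.02014, +0.96565) m
tr R = 2.572629; θ = arccos((tr R − 1)/2) = 0.665975 rad = 38.158°
axis k = ((R−Rᵀ)₃₂, (R−Rᵀ)₁₃, (R−Rᵀ)₂₁) / (2 sinθ) = (-0.604645, -0.324415, +0.727433)
rvec = θ·k = (-0.402679, -0.216052, +0.484453)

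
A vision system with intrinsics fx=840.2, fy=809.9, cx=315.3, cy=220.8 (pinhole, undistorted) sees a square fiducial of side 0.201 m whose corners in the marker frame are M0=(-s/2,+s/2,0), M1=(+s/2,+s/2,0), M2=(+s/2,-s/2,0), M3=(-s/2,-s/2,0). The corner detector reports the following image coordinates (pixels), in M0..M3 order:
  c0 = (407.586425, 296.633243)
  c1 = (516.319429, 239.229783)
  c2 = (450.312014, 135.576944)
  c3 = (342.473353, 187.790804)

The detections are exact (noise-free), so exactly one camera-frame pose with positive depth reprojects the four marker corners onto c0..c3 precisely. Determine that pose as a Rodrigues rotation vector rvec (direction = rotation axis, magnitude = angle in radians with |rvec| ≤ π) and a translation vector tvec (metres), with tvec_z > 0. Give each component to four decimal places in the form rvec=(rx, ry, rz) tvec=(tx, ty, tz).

Intrinsics K: fx=840.2, fy=809.9, cx=315.3, cy=220.8
Marker side s = 0.201 m; corners in marker frame (Z=0):
  M0 = (-0.1005, +0.1005, 0)
  M1 = (+0.1005, +0.1005, 0)
  M2 = (+0.1005, -0.1005, 0)
  M3 = (-0.1005, -0.1005, 0)
Detected image corners:
  c0 = (407.586425, 296.633243) px
  c1 = (516.319429, 239.229783) px
  c2 = (450.312014, 135.576944) px
  c3 = (342.473353, 187.790804) px
Planar DLT: solve 8×8 A·h = b for H (H[2,2]=1):
  H  [+611.24288 +264.65537 +429.62002]
  H  [-236.18669 +497.56780 +213.57646]
  H  [+0.16902 -0.14342 +1.00000]
B = K⁻¹H; ‖b₁‖=0.763937, ‖b₂‖=0.763937; λ = 2/(‖b₁‖+‖b₂‖) = 1.309009, sign → tz>0 ⇒ λ=+1.309009
r₁ = λ·B[:,0] = (+0.86927,-0.44206,+0.22125); r₂ = λ·B[:,1] = (+0.48278,+0.85538,-0.18774)
r₃ = r₁×r₂ = (-0.10626,+0.27001,+0.95698); SVD([r₁ r₂ r₃]) → R = UVᵀ:
  R  [+0.86927 +0.48278 -0.10626]
  R  [-0.44206 +0.85538 +0.27001]
  R  [+0.22125 -0.18774 +0.95698]
t = (+0.17811, -0.01168, +1.30901) m
tr R = 2.681629; θ = arccos((tr R − 1)/2) = 0.572011 rad = 32.774°
axis k = ((R−Rᵀ)₃₂, (R−Rᵀ)₁₃, (R−Rᵀ)₂₁) / (2 sinθ) = (-0.422809, -0.302511, -0.854236)
rvec = θ·k = (-0.241851, -0.173039, -0.488632)

rvec=(-0.2419, -0.1730, -0.4886) tvec=(0.1781, -0.0117, 1.3090)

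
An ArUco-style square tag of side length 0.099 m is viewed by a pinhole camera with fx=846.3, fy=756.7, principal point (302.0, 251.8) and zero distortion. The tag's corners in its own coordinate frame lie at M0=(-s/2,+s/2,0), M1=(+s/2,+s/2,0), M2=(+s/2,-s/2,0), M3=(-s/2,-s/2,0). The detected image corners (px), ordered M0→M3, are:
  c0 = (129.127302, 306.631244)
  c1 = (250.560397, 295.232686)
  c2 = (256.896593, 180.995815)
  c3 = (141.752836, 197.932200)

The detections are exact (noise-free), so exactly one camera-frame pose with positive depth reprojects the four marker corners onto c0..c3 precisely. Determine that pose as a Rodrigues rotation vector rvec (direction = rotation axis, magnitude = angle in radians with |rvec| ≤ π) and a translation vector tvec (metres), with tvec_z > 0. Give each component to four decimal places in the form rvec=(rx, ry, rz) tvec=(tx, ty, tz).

rvec=(-0.3728, 0.3865, -0.0475) tvec=(-0.0803, -0.0066, 0.6240)

Intrinsics K: fx=846.3, fy=756.7, cx=302.0, cy=251.8
Marker side s = 0.099 m; corners in marker frame (Z=0):
  M0 = (-0.0495, +0.0495, 0)
  M1 = (+0.0495, +0.0495, 0)
  M2 = (+0.0495, -0.0495, 0)
  M3 = (-0.0495, -0.0495, 0)
Detected image corners:
  c0 = (129.127302, 306.631244) px
  c1 = (250.560397, 295.232686) px
  c2 = (256.896593, 180.995815) px
  c3 = (141.752836, 197.932200) px
Planar DLT: solve 8×8 A·h = b for H (H[2,2]=1):
  H  [+1081.84377 -210.15907 +193.03495]
  H  [-285.13623 +982.13505 +243.79091]
  H  [-0.57595 -0.58323 +1.00000]
B = K⁻¹H; ‖b₁‖=1.602442, ‖b₂‖=1.602442; λ = 2/(‖b₁‖+‖b₂‖) = 0.624048, sign → tz>0 ⇒ λ=+0.624048
r₁ = λ·B[:,0] = (+0.92599,-0.11555,-0.35942); r₂ = λ·B[:,1] = (-0.02509,+0.93108,-0.36396)
r₃ = r₁×r₂ = (+0.37671,+0.34604,+0.85927); SVD([r₁ r₂ r₃]) → R = UVᵀ:
  R  [+0.92599 -0.02509 +0.37671]
  R  [-0.11555 +0.93108 +0.34604]
  R  [-0.35942 -0.36396 +0.85927]
t = (-0.08035, -0.00661, +0.62405) m
tr R = 2.716339; θ = arccos((tr R − 1)/2) = 0.539103 rad = 30.888°
axis k = ((R−Rᵀ)₃₂, (R−Rᵀ)₁₃, (R−Rᵀ)₂₁) / (2 sinθ) = (-0.691521, +0.716963, -0.088105)
rvec = θ·k = (-0.372801, +0.386517, -0.047498)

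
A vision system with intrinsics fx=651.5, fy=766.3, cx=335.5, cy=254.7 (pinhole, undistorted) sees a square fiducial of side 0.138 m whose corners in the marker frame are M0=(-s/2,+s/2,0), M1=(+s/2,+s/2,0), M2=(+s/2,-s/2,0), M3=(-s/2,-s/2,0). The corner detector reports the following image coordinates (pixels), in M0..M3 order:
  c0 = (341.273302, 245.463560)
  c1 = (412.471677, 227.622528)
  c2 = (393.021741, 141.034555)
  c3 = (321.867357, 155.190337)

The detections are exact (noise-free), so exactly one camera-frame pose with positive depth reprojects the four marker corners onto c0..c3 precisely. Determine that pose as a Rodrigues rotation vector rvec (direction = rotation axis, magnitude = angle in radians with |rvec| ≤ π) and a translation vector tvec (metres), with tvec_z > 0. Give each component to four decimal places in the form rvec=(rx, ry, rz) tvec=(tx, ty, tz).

rvec=(-0.1351, -0.3229, -0.2280) tvec=(0.0568, -0.0939, 1.1457)

Intrinsics K: fx=651.5, fy=766.3, cx=335.5, cy=254.7
Marker side s = 0.138 m; corners in marker frame (Z=0):
  M0 = (-0.0690, +0.0690, 0)
  M1 = (+0.0690, +0.0690, 0)
  M2 = (+0.0690, -0.0690, 0)
  M3 = (-0.0690, -0.0690, 0)
Detected image corners:
  c0 = (341.273302, 245.463560) px
  c1 = (412.471677, 227.622528) px
  c2 = (393.021741, 141.034555) px
  c3 = (321.867357, 155.190337) px
Planar DLT: solve 8×8 A·h = b for H (H[2,2]=1):
  H  [+621.14521 +110.37826 +367.80777]
  H  [-60.65572 +624.60895 +191.91667]
  H  [+0.28700 -0.08282 +1.00000]
B = K⁻¹H; ‖b₁‖=0.872838, ‖b₂‖=0.872838; λ = 2/(‖b₁‖+‖b₂‖) = 1.145687, sign → tz>0 ⇒ λ=+1.145687
r₁ = λ·B[:,0] = (+0.92298,-0.19998,+0.32881); r₂ = λ·B[:,1] = (+0.24297,+0.96538,-0.09488)
r₃ = r₁×r₂ = (-0.29846,+0.16747,+0.93962); SVD([r₁ r₂ r₃]) → R = UVᵀ:
  R  [+0.92298 +0.24297 -0.29846]
  R  [-0.19998 +0.96538 +0.16747]
  R  [+0.32881 -0.09488 +0.93962]
t = (+0.05681, -0.09387, +1.14569) m
tr R = 2.827978; θ = arccos((tr R − 1)/2) = 0.417787 rad = 23.937°
axis k = ((R−Rᵀ)₃₂, (R−Rᵀ)₁₃, (R−Rᵀ)₂₁) / (2 sinθ) = (-0.323297, -0.773001, -0.545846)
rvec = θ·k = (-0.135069, -0.322950, -0.228047)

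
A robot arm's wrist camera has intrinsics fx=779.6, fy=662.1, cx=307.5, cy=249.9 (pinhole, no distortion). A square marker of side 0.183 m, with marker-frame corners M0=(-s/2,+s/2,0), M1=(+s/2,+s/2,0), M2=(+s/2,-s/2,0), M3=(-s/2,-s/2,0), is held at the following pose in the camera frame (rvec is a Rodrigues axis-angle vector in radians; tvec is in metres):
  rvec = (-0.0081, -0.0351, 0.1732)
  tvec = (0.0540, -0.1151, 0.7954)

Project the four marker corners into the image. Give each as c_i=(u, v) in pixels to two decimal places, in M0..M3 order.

Intrinsics K: fx=779.6, fy=662.1, cx=307.5, cy=249.9
Marker side s = 0.183 m; corners in marker frame (Z=0):
  M0 = (-0.0915, +0.0915, 0)
  M1 = (+0.0915, +0.0915, 0)
  M2 = (+0.0915, -0.0915, 0)
  M3 = (-0.0915, -0.0915, 0)
rvec = (-0.0081, -0.0351, 0.1732), |rvec| = θ = 0.17691 rad = 10.136°
Rodrigues: sinθ=0.17599, 1−cosθ=0.01561; R = I + sinθ·[k]× + (1−cosθ)·[k]×²:
    [+0.98443 -0.17216 -0.03562]
    [+0.17244 +0.98501 +0.00503]
    [+0.03422 -0.01109 +0.99935]
t = (0.0540, -0.1151, 0.7954) m
M0: Pc = R·M0+t = (-0.05183, -0.04075, +0.79125); u = 779.6·(-0.05183)/0.79125 + 307.5 = 256.4361, v = 662.1·(-0.04075)/0.79125 + 249.9 = 215.8015
M1: Pc = R·M1+t = (+0.12832, -0.00919, +0.79752); u = 779.6·(+0.12832)/0.79752 + 307.5 = 432.9399, v = 662.1·(-0.00919)/0.79752 + 249.9 = 242.2675
M2: Pc = R·M2+t = (+0.15983, -0.18945, +0.79955); u = 779.6·(+0.15983)/0.79955 + 307.5 = 463.3402, v = 662.1·(-0.18945)/0.79955 + 249.9 = 93.0174
M3: Pc = R·M3+t = (-0.02032, -0.22101, +0.79328); u = 779.6·(-0.02032)/0.79328 + 307.5 = 287.5279, v = 662.1·(-0.22101)/0.79328 + 249.9 = 65.4410

c0=(256.44, 215.80) c1=(432.94, 242.27) c2=(463.34, 93.02) c3=(287.53, 65.44)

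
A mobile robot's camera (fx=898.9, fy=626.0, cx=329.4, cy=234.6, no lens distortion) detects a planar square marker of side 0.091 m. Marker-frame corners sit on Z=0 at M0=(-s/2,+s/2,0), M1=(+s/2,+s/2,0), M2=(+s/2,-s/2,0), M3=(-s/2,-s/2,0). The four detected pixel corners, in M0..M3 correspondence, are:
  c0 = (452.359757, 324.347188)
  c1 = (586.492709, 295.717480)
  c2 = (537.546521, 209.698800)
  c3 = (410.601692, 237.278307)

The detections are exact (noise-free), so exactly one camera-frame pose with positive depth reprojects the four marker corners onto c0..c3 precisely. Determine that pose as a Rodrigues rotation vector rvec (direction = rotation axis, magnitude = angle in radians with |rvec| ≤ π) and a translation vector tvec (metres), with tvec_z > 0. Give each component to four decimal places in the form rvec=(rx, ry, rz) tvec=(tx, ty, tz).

Intrinsics K: fx=898.9, fy=626.0, cx=329.4, cy=234.6
Marker side s = 0.091 m; corners in marker frame (Z=0):
  M0 = (-0.0455, +0.0455, 0)
  M1 = (+0.0455, +0.0455, 0)
  M2 = (+0.0455, -0.0455, 0)
  M3 = (-0.0455, -0.0455, 0)
Detected image corners:
  c0 = (452.359757, 324.347188) px
  c1 = (586.492709, 295.717480) px
  c2 = (537.546521, 209.698800) px
  c3 = (410.601692, 237.278307) px
Planar DLT: solve 8×8 A·h = b for H (H[2,2]=1):
  H  [+1405.24959 +207.47907 +495.97764]
  H  [-323.82743 +794.88582 +265.64417]
  H  [-0.05675 -0.58539 +1.00000]
B = K⁻¹H; ‖b₁‖=1.660911, ‖b₂‖=1.660911; λ = 2/(‖b₁‖+‖b₂‖) = 0.602079, sign → tz>0 ⇒ λ=+0.602079
r₁ = λ·B[:,0] = (+0.95375,-0.29865,-0.03417); r₂ = λ·B[:,1] = (+0.26812,+0.89660,-0.35245)
r₃ = r₁×r₂ = (+0.13590,+0.32699,+0.93521); SVD([r₁ r₂ r₃]) → R = UVᵀ:
  R  [+0.95375 +0.26812 +0.13590]
  R  [-0.29865 +0.89660 +0.32699]
  R  [-0.03417 -0.35245 +0.93521]
t = (+0.11157, +0.02986, +0.60208) m
tr R = 2.785554; θ = arccos((tr R − 1)/2) = 0.467324 rad = 26.776°
axis k = ((R−Rᵀ)₃₂, (R−Rᵀ)₁₃, (R−Rᵀ)₂₁) / (2 sinθ) = (-0.754102, +0.188752, -0.629050)
rvec = θ·k = (-0.352410, +0.088208, -0.293970)

rvec=(-0.3524, 0.0882, -0.2940) tvec=(0.1116, 0.0299, 0.6021)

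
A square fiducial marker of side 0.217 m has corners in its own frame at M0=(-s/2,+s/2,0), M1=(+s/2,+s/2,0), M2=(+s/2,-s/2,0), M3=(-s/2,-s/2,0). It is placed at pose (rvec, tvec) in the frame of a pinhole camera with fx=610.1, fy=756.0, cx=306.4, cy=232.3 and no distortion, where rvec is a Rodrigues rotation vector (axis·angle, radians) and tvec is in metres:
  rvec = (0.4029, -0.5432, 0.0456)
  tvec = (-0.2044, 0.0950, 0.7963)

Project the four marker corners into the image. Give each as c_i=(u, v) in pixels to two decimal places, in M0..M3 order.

c0=(61.26, 427.87) c1=(219.15, 391.89) c2=(234.77, 221.35) c3=(61.73, 234.38)

Intrinsics K: fx=610.1, fy=756.0, cx=306.4, cy=232.3
Marker side s = 0.217 m; corners in marker frame (Z=0):
  M0 = (-0.1085, +0.1085, 0)
  M1 = (+0.1085, +0.1085, 0)
  M2 = (+0.1085, -0.1085, 0)
  M3 = (-0.1085, -0.1085, 0)
rvec = (0.4029, -0.5432, 0.0456), |rvec| = θ = 0.67785 rad = 38.838°
Rodrigues: sinθ=0.62712, 1−cosθ=0.22107; R = I + sinθ·[k]× + (1−cosθ)·[k]×²:
    [+0.85703 -0.14749 -0.49371]
    [-0.06311 +0.92090 -0.38467]
    [+0.51139 +0.36083 +0.77993]
t = (-0.2044, 0.0950, 0.7963) m
M0: Pc = R·M0+t = (-0.31339, +0.20177, +0.77996); u = 610.1·(-0.31339)/0.77996 + 306.4 = 61.2614, v = 756.0·(+0.20177)/0.77996 + 232.3 = 427.8658
M1: Pc = R·M1+t = (-0.12741, +0.18807, +0.89094); u = 610.1·(-0.12741)/0.89094 + 306.4 = 219.1481, v = 756.0·(+0.18807)/0.89094 + 232.3 = 391.8855
M2: Pc = R·M2+t = (-0.09541, -0.01177, +0.81264); u = 610.1·(-0.09541)/0.81264 + 306.4 = 234.7695, v = 756.0·(-0.01177)/0.81264 + 232.3 = 221.3549
M3: Pc = R·M3+t = (-0.28139, +0.00193, +0.70166); u = 610.1·(-0.28139)/0.70166 + 306.4 = 61.7345, v = 756.0·(+0.00193)/0.70166 + 232.3 = 234.3802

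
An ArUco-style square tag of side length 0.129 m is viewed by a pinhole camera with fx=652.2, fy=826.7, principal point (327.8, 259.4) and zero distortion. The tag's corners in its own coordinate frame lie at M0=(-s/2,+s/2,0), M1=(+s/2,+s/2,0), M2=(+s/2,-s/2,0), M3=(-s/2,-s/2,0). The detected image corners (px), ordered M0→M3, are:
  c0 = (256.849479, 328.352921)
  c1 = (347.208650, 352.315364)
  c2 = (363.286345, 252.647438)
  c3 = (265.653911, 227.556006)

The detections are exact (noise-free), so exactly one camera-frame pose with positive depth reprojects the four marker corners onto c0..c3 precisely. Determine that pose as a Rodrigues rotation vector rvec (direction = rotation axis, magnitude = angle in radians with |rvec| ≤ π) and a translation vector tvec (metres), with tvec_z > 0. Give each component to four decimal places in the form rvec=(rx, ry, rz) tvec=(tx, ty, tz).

Intrinsics K: fx=652.2, fy=826.7, cx=327.8, cy=259.4
Marker side s = 0.129 m; corners in marker frame (Z=0):
  M0 = (-0.0645, +0.0645, 0)
  M1 = (+0.0645, +0.0645, 0)
  M2 = (+0.0645, -0.0645, 0)
  M3 = (-0.0645, -0.0645, 0)
Detected image corners:
  c0 = (256.849479, 328.352921) px
  c1 = (347.208650, 352.315364) px
  c2 = (363.286345, 252.647438) px
  c3 = (265.653911, 227.556006) px
Planar DLT: solve 8×8 A·h = b for H (H[2,2]=1):
  H  [+709.81804 +86.21101 +307.83738]
  H  [+173.24798 +948.88185 +292.08669]
  H  [-0.05760 +0.59221 +1.00000]
B = K⁻¹H; ‖b₁‖=1.141701, ‖b₂‖=1.141701; λ = 2/(‖b₁‖+‖b₂‖) = 0.875886, sign → tz>0 ⇒ λ=+0.875886
r₁ = λ·B[:,0] = (+0.97862,+0.19939,-0.05045); r₂ = λ·B[:,1] = (-0.14493,+0.84258,+0.51871)
r₃ = r₁×r₂ = (+0.14593,-0.50031,+0.85346); SVD([r₁ r₂ r₃]) → R = UVᵀ:
  R  [+0.97862 -0.14493 +0.14593]
  R  [+0.19939 +0.84258 -0.50031]
  R  [-0.05045 +0.51871 +0.85346]
t = (-0.02681, +0.03463, +0.87589) m
tr R = 2.674661; θ = arccos((tr R − 1)/2) = 0.578415 rad = 33.141°
axis k = ((R−Rᵀ)₃₂, (R−Rᵀ)₁₃, (R−Rᵀ)₂₁) / (2 sinθ) = (+0.931975, +0.179607, +0.314903)
rvec = θ·k = (+0.539068, +0.103887, +0.182145)

rvec=(0.5391, 0.1039, 0.1821) tvec=(-0.0268, 0.0346, 0.8759)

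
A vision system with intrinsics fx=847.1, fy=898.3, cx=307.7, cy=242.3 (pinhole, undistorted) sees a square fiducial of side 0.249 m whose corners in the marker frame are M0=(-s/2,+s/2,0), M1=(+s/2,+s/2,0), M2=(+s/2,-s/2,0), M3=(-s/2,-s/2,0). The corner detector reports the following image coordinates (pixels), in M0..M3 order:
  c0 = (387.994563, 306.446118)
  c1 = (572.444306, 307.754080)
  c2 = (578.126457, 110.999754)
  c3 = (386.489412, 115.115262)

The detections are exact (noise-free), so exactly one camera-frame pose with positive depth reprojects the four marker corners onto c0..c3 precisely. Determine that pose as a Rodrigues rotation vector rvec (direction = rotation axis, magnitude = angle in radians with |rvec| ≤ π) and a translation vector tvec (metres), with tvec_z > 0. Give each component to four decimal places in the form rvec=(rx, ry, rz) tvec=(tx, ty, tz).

Intrinsics K: fx=847.1, fy=898.3, cx=307.7, cy=242.3
Marker side s = 0.249 m; corners in marker frame (Z=0):
  M0 = (-0.1245, +0.1245, 0)
  M1 = (+0.1245, +0.1245, 0)
  M2 = (+0.1245, -0.1245, 0)
  M3 = (-0.1245, -0.1245, 0)
Detected image corners:
  c0 = (387.994563, 306.446118) px
  c1 = (572.444306, 307.754080) px
  c2 = (578.126457, 110.999754) px
  c3 = (386.489412, 115.115262) px
Planar DLT: solve 8×8 A·h = b for H (H[2,2]=1):
  H  [+701.42973 +65.09205 +479.94283]
  H  [-28.78083 +811.12458 +211.92776]
  H  [-0.11115 +0.15227 +1.00000]
B = K⁻¹H; ‖b₁‖=0.875496, ‖b₂‖=0.875496; λ = 2/(‖b₁‖+‖b₂‖) = 1.142210, sign → tz>0 ⇒ λ=+1.142210
r₁ = λ·B[:,0] = (+0.99191,-0.00235,-0.12695); r₂ = λ·B[:,1] = (+0.02459,+0.98445,+0.17392)
r₃ = r₁×r₂ = (+0.12457,-0.17563,+0.97654); SVD([r₁ r₂ r₃]) → R = UVᵀ:
  R  [+0.99191 +0.02459 +0.12457]
  R  [-0.00235 +0.98445 -0.17563]
  R  [-0.12695 +0.17392 +0.97654]
t = (+0.23225, -0.03862, +1.14221) m
tr R = 2.952901; θ = arccos((tr R − 1)/2) = 0.217451 rad = 12.459°
axis k = ((R−Rᵀ)₃₂, (R−Rᵀ)₁₃, (R−Rᵀ)₂₁) / (2 sinθ) = (+0.810120, +0.582928, -0.062451)
rvec = θ·k = (+0.176162, +0.126758, -0.013580)

rvec=(0.1762, 0.1268, -0.0136) tvec=(0.2322, -0.0386, 1.1422)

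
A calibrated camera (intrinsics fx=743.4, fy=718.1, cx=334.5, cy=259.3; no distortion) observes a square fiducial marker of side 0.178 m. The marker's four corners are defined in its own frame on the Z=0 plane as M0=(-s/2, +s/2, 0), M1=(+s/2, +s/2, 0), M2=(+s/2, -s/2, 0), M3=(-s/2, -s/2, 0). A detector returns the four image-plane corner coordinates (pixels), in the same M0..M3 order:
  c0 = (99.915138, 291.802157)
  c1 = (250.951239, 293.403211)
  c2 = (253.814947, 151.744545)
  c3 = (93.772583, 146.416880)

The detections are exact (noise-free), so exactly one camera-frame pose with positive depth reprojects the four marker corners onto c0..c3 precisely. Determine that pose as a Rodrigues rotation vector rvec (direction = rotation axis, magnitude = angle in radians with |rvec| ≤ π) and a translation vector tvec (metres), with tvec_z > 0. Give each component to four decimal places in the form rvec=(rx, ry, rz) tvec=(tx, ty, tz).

rvec=(0.2874, -0.1168, 0.0339) tvec=(-0.1854, -0.0439, 0.8671)

Intrinsics K: fx=743.4, fy=718.1, cx=334.5, cy=259.3
Marker side s = 0.178 m; corners in marker frame (Z=0):
  M0 = (-0.0890, +0.0890, 0)
  M1 = (+0.0890, +0.0890, 0)
  M2 = (+0.0890, -0.0890, 0)
  M3 = (-0.0890, -0.0890, 0)
Detected image corners:
  c0 = (99.915138, 291.802157) px
  c1 = (250.951239, 293.403211) px
  c2 = (253.814947, 151.744545) px
  c3 = (93.772583, 146.416880) px
Planar DLT: solve 8×8 A·h = b for H (H[2,2]=1):
  H  [+897.19323 +65.44716 +175.59266]
  H  [+49.64955 +877.69314 +222.93129]
  H  [+0.13806 +0.32385 +1.00000]
B = K⁻¹H; ‖b₁‖=1.153214, ‖b₂‖=1.153214; λ = 2/(‖b₁‖+‖b₂‖) = 0.867141, sign → tz>0 ⇒ λ=+0.867141
r₁ = λ·B[:,0] = (+0.99267,+0.01673,+0.11971); r₂ = λ·B[:,1] = (-0.05002,+0.95846,+0.28082)
r₃ = r₁×r₂ = (-0.11004,-0.28475,+0.95227); SVD([r₁ r₂ r₃]) → R = UVᵀ:
  R  [+0.99267 -0.05002 -0.11004]
  R  [+0.01673 +0.95846 -0.28475]
  R  [+0.11971 +0.28082 +0.95227]
t = (-0.18536, -0.04392, +0.86714) m
tr R = 2.903389; θ = arccos((tr R − 1)/2) = 0.312088 rad = 17.881°
axis k = ((R−Rᵀ)₃₂, (R−Rᵀ)₁₃, (R−Rᵀ)₂₁) / (2 sinθ) = (+0.920981, -0.374142, +0.108685)
rvec = θ·k = (+0.287427, -0.116765, +0.033919)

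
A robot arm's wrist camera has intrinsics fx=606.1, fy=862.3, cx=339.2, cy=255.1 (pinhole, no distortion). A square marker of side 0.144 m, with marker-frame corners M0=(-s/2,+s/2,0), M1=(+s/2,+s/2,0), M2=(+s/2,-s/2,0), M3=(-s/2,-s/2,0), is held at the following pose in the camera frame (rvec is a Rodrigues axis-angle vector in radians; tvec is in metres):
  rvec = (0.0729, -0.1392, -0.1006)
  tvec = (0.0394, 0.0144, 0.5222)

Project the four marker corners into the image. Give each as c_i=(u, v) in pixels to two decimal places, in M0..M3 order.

c0=(310.31, 410.53) c1=(471.30, 380.66) c2=(458.43, 149.22) c3=(293.30, 170.91)

Intrinsics K: fx=606.1, fy=862.3, cx=339.2, cy=255.1
Marker side s = 0.144 m; corners in marker frame (Z=0):
  M0 = (-0.0720, +0.0720, 0)
  M1 = (+0.0720, +0.0720, 0)
  M2 = (+0.0720, -0.0720, 0)
  M3 = (-0.0720, -0.0720, 0)
rvec = (0.0729, -0.1392, -0.1006), |rvec| = θ = 0.18658 rad = 10.690°
Rodrigues: sinθ=0.18550, 1−cosθ=0.01736; R = I + sinθ·[k]× + (1−cosθ)·[k]×²:
    [+0.98529 +0.09496 -0.14205]
    [-0.10508 +0.99230 -0.06550]
    [+0.13474 +0.07946 +0.98769]
t = (0.0394, 0.0144, 0.5222) m
M0: Pc = R·M0+t = (-0.02470, +0.09341, +0.51822); u = 606.1·(-0.02470)/0.51822 + 339.2 = 310.3065, v = 862.3·(+0.09341)/0.51822 + 255.1 = 410.5334
M1: Pc = R·M1+t = (+0.11718, +0.07828, +0.53762); u = 606.1·(+0.11718)/0.53762 + 339.2 = 471.3034, v = 862.3·(+0.07828)/0.53762 + 255.1 = 380.6552
M2: Pc = R·M2+t = (+0.10350, -0.06461, +0.52618); u = 606.1·(+0.10350)/0.52618 + 339.2 = 458.4251, v = 862.3·(-0.06461)/0.52618 + 255.1 = 149.2152
M3: Pc = R·M3+t = (-0.03838, -0.04948, +0.50678); u = 606.1·(-0.03838)/0.50678 + 339.2 = 293.3002, v = 862.3·(-0.04948)/0.50678 + 255.1 = 170.9073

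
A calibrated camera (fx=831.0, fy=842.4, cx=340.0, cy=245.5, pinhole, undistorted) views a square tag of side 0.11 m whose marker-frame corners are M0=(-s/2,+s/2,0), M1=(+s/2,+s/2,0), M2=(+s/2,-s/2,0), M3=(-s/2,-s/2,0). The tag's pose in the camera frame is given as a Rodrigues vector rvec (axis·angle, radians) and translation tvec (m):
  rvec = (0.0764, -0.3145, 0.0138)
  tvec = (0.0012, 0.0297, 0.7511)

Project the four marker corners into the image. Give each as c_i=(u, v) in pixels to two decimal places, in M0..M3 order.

c0=(280.89, 341.88) c1=(396.07, 337.83) c2=(399.70, 217.89) c3=(283.43, 216.39)

Intrinsics K: fx=831.0, fy=842.4, cx=340.0, cy=245.5
Marker side s = 0.11 m; corners in marker frame (Z=0):
  M0 = (-0.0550, +0.0550, 0)
  M1 = (+0.0550, +0.0550, 0)
  M2 = (+0.0550, -0.0550, 0)
  M3 = (-0.0550, -0.0550, 0)
rvec = (0.0764, -0.3145, 0.0138), |rvec| = θ = 0.32394 rad = 18.560°
Rodrigues: sinθ=0.31830, 1−cosθ=0.05201; R = I + sinθ·[k]× + (1−cosθ)·[k]×²:
    [+0.95088 -0.02547 -0.30851]
    [+0.00165 +0.99701 -0.07722]
    [+0.30955 +0.07292 +0.94808]
t = (0.0012, 0.0297, 0.7511) m
M0: Pc = R·M0+t = (-0.05250, +0.08444, +0.73809); u = 831.0·(-0.05250)/0.73809 + 340.0 = 280.8918, v = 842.4·(+0.08444)/0.73809 + 245.5 = 341.8796
M1: Pc = R·M1+t = (+0.05210, +0.08463, +0.77214); u = 831.0·(+0.05210)/0.77214 + 340.0 = 396.0694, v = 842.4·(+0.08463)/0.77214 + 245.5 = 337.8275
M2: Pc = R·M2+t = (+0.05490, -0.02504, +0.76411); u = 831.0·(+0.05490)/0.76411 + 340.0 = 399.7048, v = 842.4·(-0.02504)/0.76411 + 245.5 = 217.8892
M3: Pc = R·M3+t = (-0.04970, -0.02523, +0.73006); u = 831.0·(-0.04970)/0.73006 + 340.0 = 283.4313, v = 842.4·(-0.02523)/0.73006 + 245.5 = 216.3919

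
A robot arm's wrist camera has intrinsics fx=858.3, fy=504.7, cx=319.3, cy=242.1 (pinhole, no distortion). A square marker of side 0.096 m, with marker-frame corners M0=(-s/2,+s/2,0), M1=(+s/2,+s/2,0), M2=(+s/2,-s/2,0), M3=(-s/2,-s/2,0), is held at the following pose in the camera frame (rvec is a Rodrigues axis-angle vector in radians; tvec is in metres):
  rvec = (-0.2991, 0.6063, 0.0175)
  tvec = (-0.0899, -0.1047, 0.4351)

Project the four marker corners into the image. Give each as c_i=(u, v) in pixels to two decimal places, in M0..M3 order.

c0=(62.51, 179.89) c1=(199.00, 162.65) c2=(226.70, 57.48) c3=(94.55, 85.75)

Intrinsics K: fx=858.3, fy=504.7, cx=319.3, cy=242.1
Marker side s = 0.096 m; corners in marker frame (Z=0):
  M0 = (-0.0480, +0.0480, 0)
  M1 = (+0.0480, +0.0480, 0)
  M2 = (+0.0480, -0.0480, 0)
  M3 = (-0.0480, -0.0480, 0)
rvec = (-0.2991, 0.6063, 0.0175), |rvec| = θ = 0.67629 rad = 38.749°
Rodrigues: sinθ=0.62590, 1−cosθ=0.22010; R = I + sinθ·[k]× + (1−cosθ)·[k]×²:
    [+0.82295 -0.10346 +0.55861]
    [-0.07107 +0.95680 +0.28192]
    [-0.56365 -0.27171 +0.78005]
t = (-0.0899, -0.1047, 0.4351) m
M0: Pc = R·M0+t = (-0.13437, -0.05536, +0.44911); u = 858.3·(-0.13437)/0.44911 + 319.3 = 62.5092, v = 504.7·(-0.05536)/0.44911 + 242.1 = 179.8857
M1: Pc = R·M1+t = (-0.05536, -0.06219, +0.39500); u = 858.3·(-0.05536)/0.39500 + 319.3 = 198.9985, v = 504.7·(-0.06219)/0.39500 + 242.1 = 162.6454
M2: Pc = R·M2+t = (-0.04543, -0.15404, +0.42109); u = 858.3·(-0.04543)/0.42109 + 319.3 = 226.6962, v = 504.7·(-0.15404)/0.42109 + 242.1 = 57.4756
M3: Pc = R·M3+t = (-0.12444, -0.14721, +0.47520); u = 858.3·(-0.12444)/0.47520 + 319.3 = 94.5451, v = 504.7·(-0.14721)/0.47520 + 242.1 = 85.7451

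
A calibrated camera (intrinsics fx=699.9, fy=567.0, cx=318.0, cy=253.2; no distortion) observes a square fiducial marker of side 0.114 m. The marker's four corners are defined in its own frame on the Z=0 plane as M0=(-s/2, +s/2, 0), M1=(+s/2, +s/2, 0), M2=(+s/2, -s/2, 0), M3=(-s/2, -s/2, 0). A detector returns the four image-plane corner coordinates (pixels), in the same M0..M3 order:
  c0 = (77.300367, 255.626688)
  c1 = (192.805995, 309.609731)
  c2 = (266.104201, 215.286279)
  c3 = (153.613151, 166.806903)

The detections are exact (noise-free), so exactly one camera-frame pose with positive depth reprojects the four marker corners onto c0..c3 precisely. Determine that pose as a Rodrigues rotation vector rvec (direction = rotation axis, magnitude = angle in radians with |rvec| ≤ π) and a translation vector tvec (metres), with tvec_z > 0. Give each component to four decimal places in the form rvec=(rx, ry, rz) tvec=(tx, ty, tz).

rvec=(-0.2891, 0.1039, 0.5108) tvec=(-0.1213, -0.0184, 0.5831)

Intrinsics K: fx=699.9, fy=567.0, cx=318.0, cy=253.2
Marker side s = 0.114 m; corners in marker frame (Z=0):
  M0 = (-0.0570, +0.0570, 0)
  M1 = (+0.0570, +0.0570, 0)
  M2 = (+0.0570, -0.0570, 0)
  M3 = (-0.0570, -0.0570, 0)
Detected image corners:
  c0 = (77.300367, 255.626688) px
  c1 = (192.805995, 309.609731) px
  c2 = (266.104201, 215.286279) px
  c3 = (153.613151, 166.806903) px
Planar DLT: solve 8×8 A·h = b for H (H[2,2]=1):
  H  [+949.53205 -729.30980 +172.41266]
  H  [+379.96521 +702.74385 +235.30470]
  H  [-0.29071 -0.42273 +1.00000]
B = K⁻¹H; ‖b₁‖=1.714882, ‖b₂‖=1.714882; λ = 2/(‖b₁‖+‖b₂‖) = 0.583130, sign → tz>0 ⇒ λ=+0.583130
r₁ = λ·B[:,0] = (+0.86814,+0.46648,-0.16952); r₂ = λ·B[:,1] = (-0.49563,+0.83282,-0.24651)
r₃ = r₁×r₂ = (+0.02619,+0.29802,+0.95420); SVD([r₁ r₂ r₃]) → R = UVᵀ:
  R  [+0.86814 -0.49563 +0.02619]
  R  [+0.46648 +0.83282 +0.29802]
  R  [-0.16952 -0.24651 +0.95420]
t = (-0.12130, -0.01840, +0.58313) m
tr R = 2.655152; θ = arccos((tr R − 1)/2) = 0.596020 rad = 34.149°
axis k = ((R−Rᵀ)₃₂, (R−Rᵀ)₁₃, (R−Rᵀ)₂₁) / (2 sinθ) = (-0.485014, +0.174323, +0.856956)
rvec = θ·k = (-0.289078, +0.103900, +0.510763)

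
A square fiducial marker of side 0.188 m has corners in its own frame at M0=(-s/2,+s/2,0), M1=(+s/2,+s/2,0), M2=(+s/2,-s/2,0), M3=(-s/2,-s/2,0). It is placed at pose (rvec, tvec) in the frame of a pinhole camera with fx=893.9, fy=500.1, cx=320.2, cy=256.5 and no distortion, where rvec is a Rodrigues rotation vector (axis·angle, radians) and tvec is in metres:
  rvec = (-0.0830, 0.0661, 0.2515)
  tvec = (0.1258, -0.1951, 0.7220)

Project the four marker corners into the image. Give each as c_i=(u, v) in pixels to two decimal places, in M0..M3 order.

Intrinsics K: fx=893.9, fy=500.1, cx=320.2, cy=256.5
Marker side s = 0.188 m; corners in marker frame (Z=0):
  M0 = (-0.0940, +0.0940, 0)
  M1 = (+0.0940, +0.0940, 0)
  M2 = (+0.0940, -0.0940, 0)
  M3 = (-0.0940, -0.0940, 0)
rvec = (-0.0830, 0.0661, 0.2515), |rvec| = θ = 0.27297 rad = 15.640°
Rodrigues: sinθ=0.26959, 1−cosθ=0.03702; R = I + sinθ·[k]× + (1−cosθ)·[k]×²:
    [+0.96640 -0.25111 +0.05491]
    [+0.24566 +0.96515 +0.09023]
    [-0.07565 -0.07371 +0.99441]
t = (0.1258, -0.1951, 0.7220) m
M0: Pc = R·M0+t = (+0.01135, -0.12747, +0.72218); u = 893.9·(+0.01135)/0.72218 + 320.2 = 334.2534, v = 500.1·(-0.12747)/0.72218 + 256.5 = 168.2301
M1: Pc = R·M1+t = (+0.19304, -0.08128, +0.70796); u = 893.9·(+0.19304)/0.70796 + 320.2 = 563.9364, v = 500.1·(-0.08128)/0.70796 + 256.5 = 199.0813
M2: Pc = R·M2+t = (+0.24025, -0.26273, +0.72182); u = 893.9·(+0.24025)/0.72182 + 320.2 = 617.7214, v = 500.1·(-0.26273)/0.72182 + 256.5 = 74.4705
M3: Pc = R·M3+t = (+0.05856, -0.30892, +0.73604); u = 893.9·(+0.05856)/0.73604 + 320.2 = 391.3234, v = 500.1·(-0.30892)/0.73604 + 256.5 = 46.6082

c0=(334.25, 168.23) c1=(563.94, 199.08) c2=(617.72, 74.47) c3=(391.32, 46.61)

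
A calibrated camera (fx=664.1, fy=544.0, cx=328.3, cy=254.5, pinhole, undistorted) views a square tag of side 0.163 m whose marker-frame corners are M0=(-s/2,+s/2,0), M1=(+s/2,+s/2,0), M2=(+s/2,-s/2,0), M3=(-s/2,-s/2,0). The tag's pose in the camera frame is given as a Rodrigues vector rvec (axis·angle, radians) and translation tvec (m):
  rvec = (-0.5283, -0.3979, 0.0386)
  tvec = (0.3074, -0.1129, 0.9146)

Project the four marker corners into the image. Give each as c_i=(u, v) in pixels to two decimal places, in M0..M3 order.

Intrinsics K: fx=664.1, fy=544.0, cx=328.3, cy=254.5
Marker side s = 0.163 m; corners in marker frame (Z=0):
  M0 = (-0.0815, +0.0815, 0)
  M1 = (+0.0815, +0.0815, 0)
  M2 = (+0.0815, -0.0815, 0)
  M3 = (-0.0815, -0.0815, 0)
rvec = (-0.5283, -0.3979, 0.0386), |rvec| = θ = 0.66251 rad = 37.959°
Rodrigues: sinθ=0.61510, 1−cosθ=0.21155; R = I + sinθ·[k]× + (1−cosθ)·[k]×²:
    [+0.92297 +0.06548 -0.37925]
    [+0.13715 +0.86476 +0.48309]
    [+0.35960 -0.49790 +0.78917]
t = (0.3074, -0.1129, 0.9146) m
M0: Pc = R·M0+t = (+0.23751, -0.05360, +0.84471); u = 664.1·(+0.23751)/0.84471 + 328.3 = 515.0296, v = 544.0·(-0.05360)/0.84471 + 254.5 = 219.9813
M1: Pc = R·M1+t = (+0.38796, -0.03124, +0.90333); u = 664.1·(+0.38796)/0.90333 + 328.3 = 613.5157, v = 544.0·(-0.03124)/0.90333 + 254.5 = 235.6844
M2: Pc = R·M2+t = (+0.37729, -0.17220, +0.98449); u = 664.1·(+0.37729)/0.98449 + 328.3 = 582.8040, v = 544.0·(-0.17220)/0.98449 + 254.5 = 159.3470
M3: Pc = R·M3+t = (+0.22684, -0.19456, +0.92587); u = 664.1·(+0.22684)/0.92587 + 328.3 = 491.0064, v = 544.0·(-0.19456)/0.92587 + 254.5 = 140.1876

c0=(515.03, 219.98) c1=(613.52, 235.68) c2=(582.80, 159.35) c3=(491.01, 140.19)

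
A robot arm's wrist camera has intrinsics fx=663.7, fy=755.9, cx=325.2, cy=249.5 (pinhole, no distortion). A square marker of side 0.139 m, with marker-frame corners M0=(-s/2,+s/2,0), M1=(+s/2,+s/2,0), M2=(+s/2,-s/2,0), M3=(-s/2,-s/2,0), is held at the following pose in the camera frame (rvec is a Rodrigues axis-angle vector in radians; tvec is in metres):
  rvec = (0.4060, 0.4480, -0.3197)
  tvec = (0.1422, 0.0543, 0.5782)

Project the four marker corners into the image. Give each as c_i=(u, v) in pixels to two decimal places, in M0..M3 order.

c0=(440.01, 404.04) c1=(592.59, 383.53) c2=(546.90, 219.59) c3=(388.44, 259.97)

Intrinsics K: fx=663.7, fy=755.9, cx=325.2, cy=249.5
Marker side s = 0.139 m; corners in marker frame (Z=0):
  M0 = (-0.0695, +0.0695, 0)
  M1 = (+0.0695, +0.0695, 0)
  M2 = (+0.0695, -0.0695, 0)
  M3 = (-0.0695, -0.0695, 0)
rvec = (0.4060, 0.4480, -0.3197), |rvec| = θ = 0.68392 rad = 39.186°
Rodrigues: sinθ=0.63184, 1−cosθ=0.22490; R = I + sinθ·[k]× + (1−cosθ)·[k]×²:
    [+0.85436 +0.38281 +0.35147]
    [-0.20790 +0.87160 -0.44395]
    [-0.47629 +0.30622 +0.82424]
t = (0.1422, 0.0543, 0.5782) m
M0: Pc = R·M0+t = (+0.10943, +0.12933, +0.63258); u = 663.7·(+0.10943)/0.63258 + 325.2 = 440.0099, v = 755.9·(+0.12933)/0.63258 + 249.5 = 404.0360
M1: Pc = R·M1+t = (+0.22818, +0.10043, +0.56638); u = 663.7·(+0.22818)/0.56638 + 325.2 = 592.5912, v = 755.9·(+0.10043)/0.56638 + 249.5 = 383.5320
M2: Pc = R·M2+t = (+0.17497, -0.02073, +0.52382); u = 663.7·(+0.17497)/0.52382 + 325.2 = 546.8989, v = 755.9·(-0.02073)/0.52382 + 249.5 = 219.5920
M3: Pc = R·M3+t = (+0.05622, +0.00817, +0.59002); u = 663.7·(+0.05622)/0.59002 + 325.2 = 388.4374, v = 755.9·(+0.00817)/0.59002 + 249.5 = 259.9703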